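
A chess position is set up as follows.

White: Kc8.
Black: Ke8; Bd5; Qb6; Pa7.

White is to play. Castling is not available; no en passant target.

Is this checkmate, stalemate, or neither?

stalemate

White to move; white king on c8.
In check: no.
King squares — b7: attacked by Bd5; c7: attacked by Qb6; d7: attacked by Ke8; b8: attacked by Qb6; d8: attacked by Qb6.
Legal moves for White: none.
Not in check and no legal moves → stalemate.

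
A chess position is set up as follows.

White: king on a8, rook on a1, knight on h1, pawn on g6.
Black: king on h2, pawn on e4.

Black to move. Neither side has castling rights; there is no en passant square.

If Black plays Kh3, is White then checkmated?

no

After Kh3: white king on a8; in check: no.
White is not in check, so this cannot be checkmate.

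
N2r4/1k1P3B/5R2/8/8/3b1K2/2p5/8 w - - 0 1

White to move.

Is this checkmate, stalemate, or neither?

White to move; white king on f3.
In check: no.
Legal moves for White include: Nc7, Nb6, Bg8, Bg6, Bf5, Be4+, Bxd3, Rf8, Rf7, Rh6, Rg6, Re6, Rd6, Rc6, Rb6+, Ra6, Rf5, Rf4, ... (list truncated; more exist).
White has legal moves and is not in check → neither.

neither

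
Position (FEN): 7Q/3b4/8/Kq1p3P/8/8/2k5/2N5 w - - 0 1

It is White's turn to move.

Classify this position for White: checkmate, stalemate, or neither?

checkmate

White to move; white king on a5.
In check: yes, from the black queen on b5.
King squares — a4: attacked by Qb5; b4: attacked by Qb5; b5: attacked by Bd7; a6: attacked by Qb5; b6: attacked by Qb5.
Legal moves for White: none.
In check with no legal moves → checkmate.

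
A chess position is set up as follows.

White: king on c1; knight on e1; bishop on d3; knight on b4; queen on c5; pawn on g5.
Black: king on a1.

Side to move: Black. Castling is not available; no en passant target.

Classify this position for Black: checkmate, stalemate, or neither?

Black to move; black king on a1.
In check: no.
King squares — b1: attacked by Kc1; a2: attacked by Nb4; b2: attacked by Kc1.
Legal moves for Black: none.
Not in check and no legal moves → stalemate.

stalemate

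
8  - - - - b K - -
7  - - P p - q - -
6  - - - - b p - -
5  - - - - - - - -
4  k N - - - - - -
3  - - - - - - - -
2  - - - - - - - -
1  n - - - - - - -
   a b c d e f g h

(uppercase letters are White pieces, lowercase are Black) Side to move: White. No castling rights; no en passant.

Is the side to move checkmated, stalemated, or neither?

White to move; white king on f8.
In check: yes, from the black queen on f7.
King squares — e7: attacked by Qf7; f7: attacked by Be6; g7: attacked by Qf7; e8: attacked by Qf7; g8: attacked by Qf7.
Legal moves for White: none.
In check with no legal moves → checkmate.

checkmate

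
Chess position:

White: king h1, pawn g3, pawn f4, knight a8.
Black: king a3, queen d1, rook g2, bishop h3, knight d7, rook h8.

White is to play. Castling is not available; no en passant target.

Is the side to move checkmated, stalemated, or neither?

checkmate

White to move; white king on h1.
In check: yes, from the black queen on d1.
King squares — g1: attacked by Qd1; g2: attacked by Bh3; h2: attacked by Rg2.
Legal moves for White: none.
In check with no legal moves → checkmate.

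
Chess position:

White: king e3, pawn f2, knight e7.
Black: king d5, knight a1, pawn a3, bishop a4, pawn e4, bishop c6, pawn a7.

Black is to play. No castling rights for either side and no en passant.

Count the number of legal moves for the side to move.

5

Black to move; king on d5.
In check: yes, from the white knight on e7.
Legal moves: Ke6, Kd6, Ke5, Kc5, Kc4.
Count: 5.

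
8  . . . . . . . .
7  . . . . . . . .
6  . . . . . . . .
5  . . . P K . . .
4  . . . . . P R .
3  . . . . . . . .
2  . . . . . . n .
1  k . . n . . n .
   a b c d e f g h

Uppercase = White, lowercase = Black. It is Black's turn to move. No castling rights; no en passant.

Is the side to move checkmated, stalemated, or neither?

Black to move; black king on a1.
In check: no.
Legal moves for Black: Nh4, Nxf4, Nge3, Ne1, Nh3, Nf3+, Ne2, Nde3, Nc3, Nf2, Nb2, Kb2, Ka2, Kb1.
Black has 14 legal moves and is not in check → neither.

neither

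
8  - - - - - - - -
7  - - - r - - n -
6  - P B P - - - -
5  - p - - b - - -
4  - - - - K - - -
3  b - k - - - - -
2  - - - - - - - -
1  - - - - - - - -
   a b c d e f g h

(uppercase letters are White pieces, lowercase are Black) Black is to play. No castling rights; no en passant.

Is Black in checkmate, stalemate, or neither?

neither

Black to move; black king on c3.
In check: no.
Legal moves for Black include: Ne8, Ne6, Nh5, Nf5, Rd8, Rf7, Re7, Rc7, Rb7, Ra7, Rxd6, Bf6, Bexd6, Bf4, Bd4, Bg3, Bh2, Kc4, ... (list truncated; more exist).
Black has legal moves and is not in check → neither.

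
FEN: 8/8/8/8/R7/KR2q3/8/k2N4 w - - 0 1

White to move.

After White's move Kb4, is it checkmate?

yes

After Kb4: black king on a1; in check: yes, from the white rook on a4.
King squares — b1: attacked by Rb3; a2: attacked by Ra4; b2: attacked by Nd1.
Black has no legal moves → checkmate.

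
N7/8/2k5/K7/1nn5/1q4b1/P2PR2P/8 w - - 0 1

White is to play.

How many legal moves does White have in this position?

0

White to move; king on a5.
In check: yes, from the black knight on c4.
Legal moves: none.
Count: 0.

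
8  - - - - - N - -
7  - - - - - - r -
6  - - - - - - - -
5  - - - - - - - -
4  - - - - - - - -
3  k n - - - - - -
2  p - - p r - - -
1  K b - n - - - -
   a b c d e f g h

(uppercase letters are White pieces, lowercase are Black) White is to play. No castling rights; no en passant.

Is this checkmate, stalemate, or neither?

checkmate

White to move; white king on a1.
In check: yes, from the black knight on b3.
King squares — b1: attacked by Pa2; a2: attacked by Bb1; b2: attacked by Nd1.
Legal moves for White: none.
In check with no legal moves → checkmate.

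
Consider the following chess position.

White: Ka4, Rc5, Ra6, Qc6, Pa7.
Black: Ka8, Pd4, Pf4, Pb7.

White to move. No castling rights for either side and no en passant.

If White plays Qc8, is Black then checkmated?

After Qc8: black king on a8; in check: yes, from the white queen on c8.
King squares — a7: attacked by Ra6; b7: own pawn; b8: attacked by Pa7.
Black has no legal moves → checkmate.

yes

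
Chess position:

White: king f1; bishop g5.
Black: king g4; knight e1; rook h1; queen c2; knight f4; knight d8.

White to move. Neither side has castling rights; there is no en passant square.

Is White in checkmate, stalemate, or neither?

checkmate

White to move; white king on f1.
In check: yes, from the black rook on h1.
King squares — e1: attacked by Rh1; g1: attacked by Rh1; e2: attacked by Qc2; f2: attacked by Qc2; g2: attacked by Ne1.
Legal moves for White: none.
In check with no legal moves → checkmate.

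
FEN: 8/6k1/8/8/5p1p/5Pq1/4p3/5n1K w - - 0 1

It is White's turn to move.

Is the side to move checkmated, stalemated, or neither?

stalemate

White to move; white king on h1.
In check: no.
King squares — g1: attacked by Qg3; g2: attacked by Qg3; h2: attacked by Nf1.
Legal moves for White: none.
Not in check and no legal moves → stalemate.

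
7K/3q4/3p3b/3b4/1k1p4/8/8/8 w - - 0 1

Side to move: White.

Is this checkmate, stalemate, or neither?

White to move; white king on h8.
In check: no.
King squares — g7: attacked by Bh6; h7: attacked by Qd7; g8: attacked by Bd5.
Legal moves for White: none.
Not in check and no legal moves → stalemate.

stalemate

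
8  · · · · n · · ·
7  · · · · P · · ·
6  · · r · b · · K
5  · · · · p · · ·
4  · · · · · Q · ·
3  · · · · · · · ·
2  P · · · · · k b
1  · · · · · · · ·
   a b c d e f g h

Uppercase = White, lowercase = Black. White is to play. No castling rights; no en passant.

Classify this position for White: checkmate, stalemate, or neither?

White to move; white king on h6.
In check: no.
Legal moves for White include: Kh7, Kg6, Kh5, Kg5, Qf8, Qf7, Qf6, Qg5+, Qf5, Qxe5, Qh4, Qg4+, Qe4+, Qd4, Qc4, Qb4, Qa4, Qg3+, ... (list truncated; more exist).
White has legal moves and is not in check → neither.

neither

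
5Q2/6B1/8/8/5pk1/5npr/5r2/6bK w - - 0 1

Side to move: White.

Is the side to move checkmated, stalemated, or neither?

White to move; white king on h1.
In check: yes, from the black rook on h3.
King squares — g1: attacked by Nf3; g2: attacked by Rf2; h2: attacked by Bg1.
Legal moves for White: none.
In check with no legal moves → checkmate.

checkmate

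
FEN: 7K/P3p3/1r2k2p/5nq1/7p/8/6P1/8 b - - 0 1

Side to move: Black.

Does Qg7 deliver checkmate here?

yes

After Qg7: white king on h8; in check: yes, from the black queen on g7.
King squares — g7: attacked by Nf5; h7: attacked by Qg7; g8: attacked by Qg7.
White has no legal moves → checkmate.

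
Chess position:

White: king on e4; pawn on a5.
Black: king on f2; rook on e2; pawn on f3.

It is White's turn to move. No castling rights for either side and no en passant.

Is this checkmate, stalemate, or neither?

White to move; white king on e4.
In check: yes, from the black rook on e2.
Legal moves for White: Kf5, Kd5, Kf4, Kd4, Kd3.
White is in check but has 5 legal moves → neither.

neither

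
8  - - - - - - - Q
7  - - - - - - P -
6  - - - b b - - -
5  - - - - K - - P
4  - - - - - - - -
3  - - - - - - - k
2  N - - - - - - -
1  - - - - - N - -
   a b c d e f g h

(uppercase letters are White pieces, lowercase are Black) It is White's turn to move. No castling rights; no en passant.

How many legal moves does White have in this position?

White to move; king on e5.
In check: yes, from the black bishop on d6.
Legal moves: Kf6, Kxe6, Kxd6, Ke4, Kd4.
Count: 5.

5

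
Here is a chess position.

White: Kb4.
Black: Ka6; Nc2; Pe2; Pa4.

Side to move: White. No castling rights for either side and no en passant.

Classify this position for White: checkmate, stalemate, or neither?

White to move; white king on b4.
In check: yes, from the black knight on c2.
Legal moves for White: Kc5, Kc4, Kxa4, Kc3.
White is in check but has 4 legal moves → neither.

neither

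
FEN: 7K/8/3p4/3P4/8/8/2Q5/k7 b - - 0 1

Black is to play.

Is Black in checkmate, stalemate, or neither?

Black to move; black king on a1.
In check: no.
King squares — b1: attacked by Qc2; a2: attacked by Qc2; b2: attacked by Qc2.
Legal moves for Black: none.
Not in check and no legal moves → stalemate.

stalemate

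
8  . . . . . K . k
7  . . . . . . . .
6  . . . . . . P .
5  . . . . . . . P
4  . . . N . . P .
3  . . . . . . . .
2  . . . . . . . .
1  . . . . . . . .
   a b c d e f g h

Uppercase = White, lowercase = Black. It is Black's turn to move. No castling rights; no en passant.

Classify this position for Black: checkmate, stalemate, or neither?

stalemate

Black to move; black king on h8.
In check: no.
King squares — g7: attacked by Kf8; h7: attacked by Pg6; g8: attacked by Kf8.
Legal moves for Black: none.
Not in check and no legal moves → stalemate.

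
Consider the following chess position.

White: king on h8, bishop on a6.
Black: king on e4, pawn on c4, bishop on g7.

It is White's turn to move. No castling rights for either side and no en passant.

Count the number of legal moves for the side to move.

3

White to move; king on h8.
In check: yes, from the black bishop on g7.
Legal moves: Kg8, Kh7, Kxg7.
Count: 3.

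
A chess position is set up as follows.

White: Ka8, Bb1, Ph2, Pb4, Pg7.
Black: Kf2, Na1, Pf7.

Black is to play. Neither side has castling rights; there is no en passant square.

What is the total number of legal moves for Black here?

Black to move; king on f2.
In check: no.
Legal moves: Kf3, Ke3, Kg2, Ke2, Kg1, Kf1, Ke1, Nb3, Nc2, f6, f5.
Count: 11.

11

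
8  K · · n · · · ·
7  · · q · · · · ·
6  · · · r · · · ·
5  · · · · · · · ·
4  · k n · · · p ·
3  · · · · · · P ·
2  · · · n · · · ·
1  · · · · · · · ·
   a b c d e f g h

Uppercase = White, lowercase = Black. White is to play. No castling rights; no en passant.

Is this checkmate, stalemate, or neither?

White to move; white king on a8.
In check: no.
King squares — a7: attacked by Qc7; b7: attacked by Qc7; b8: attacked by Qc7.
Legal moves for White: none.
Not in check and no legal moves → stalemate.

stalemate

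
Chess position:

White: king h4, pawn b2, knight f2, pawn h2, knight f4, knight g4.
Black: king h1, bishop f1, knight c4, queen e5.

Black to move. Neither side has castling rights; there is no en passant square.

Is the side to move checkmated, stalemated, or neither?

Black to move; black king on h1.
In check: yes, from the white knight on f2.
Legal moves for Black: Kg1.
Black is in check but has 1 legal move → neither.

neither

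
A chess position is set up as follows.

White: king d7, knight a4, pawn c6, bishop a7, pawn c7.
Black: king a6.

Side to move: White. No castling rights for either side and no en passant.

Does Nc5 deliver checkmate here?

no

After Nc5: black king on a6; in check: yes, from the white knight on c5.
Black has 3 legal replies: Kxa7, Kb5, Ka5.
In check but a legal move exists → not checkmate.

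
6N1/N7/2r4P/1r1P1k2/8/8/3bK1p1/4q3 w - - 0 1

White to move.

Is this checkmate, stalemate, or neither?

White to move; white king on e2.
In check: yes, from the black queen on e1.
Legal moves for White: Kf3, Kd3.
White is in check but has 2 legal moves → neither.

neither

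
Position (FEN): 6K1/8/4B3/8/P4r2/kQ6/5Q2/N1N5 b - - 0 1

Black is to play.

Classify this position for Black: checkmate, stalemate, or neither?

Black to move; black king on a3.
In check: yes, from the white queen on b3.
King squares — a2: attacked by Nc1; b2: attacked by Qf2; b3: attacked by Na1; a4: attacked by Qb3; b4: attacked by Qb3.
Legal moves for Black: none.
In check with no legal moves → checkmate.

checkmate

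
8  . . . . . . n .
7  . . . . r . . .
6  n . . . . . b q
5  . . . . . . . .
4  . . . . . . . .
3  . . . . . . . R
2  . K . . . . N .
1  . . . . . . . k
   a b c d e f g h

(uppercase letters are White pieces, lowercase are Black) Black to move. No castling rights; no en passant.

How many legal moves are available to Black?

3

Black to move; king on h1.
In check: yes, from the white rook on h3.
Legal moves: Kxg2, Kg1, Qxh3.
Count: 3.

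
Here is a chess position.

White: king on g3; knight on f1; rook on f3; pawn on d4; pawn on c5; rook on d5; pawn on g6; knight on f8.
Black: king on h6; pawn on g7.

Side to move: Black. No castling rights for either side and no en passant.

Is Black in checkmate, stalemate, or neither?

stalemate

Black to move; black king on h6.
In check: no.
King squares — g5: attacked by Rd5; h5: attacked by Rd5; g6: attacked by Nf8; g7: own pawn; h7: attacked by Pg6.
Legal moves for Black: none.
Not in check and no legal moves → stalemate.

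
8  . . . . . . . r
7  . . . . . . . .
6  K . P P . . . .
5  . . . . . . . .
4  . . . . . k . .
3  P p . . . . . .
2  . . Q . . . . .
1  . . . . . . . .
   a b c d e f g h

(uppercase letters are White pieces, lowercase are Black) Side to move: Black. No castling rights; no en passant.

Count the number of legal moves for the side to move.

22

Black to move; king on f4.
In check: no.
Legal moves: Rg8, Rf8, Re8, Rd8, Rc8, Rb8, Ra8+, Rh7, Rh6, Rh5, Rh4, Rh3, Rh2, Rh1, Kg5, Ke5, Kg4, Kg3, Kf3, Ke3, bxc2, b2.
Count: 22.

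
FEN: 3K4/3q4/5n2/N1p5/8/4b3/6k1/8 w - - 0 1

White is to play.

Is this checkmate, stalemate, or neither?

White to move; white king on d8.
In check: yes, from the black queen on d7.
King squares — c7: attacked by Qd7; d7: attacked by Nf6; e7: attacked by Qd7; c8: attacked by Qd7; e8: attacked by Nf6.
Legal moves for White: none.
In check with no legal moves → checkmate.

checkmate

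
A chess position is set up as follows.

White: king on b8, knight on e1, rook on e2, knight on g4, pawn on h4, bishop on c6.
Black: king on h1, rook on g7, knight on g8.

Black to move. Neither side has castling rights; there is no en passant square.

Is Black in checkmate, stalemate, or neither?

neither

Black to move; black king on h1.
In check: yes, from the white bishop on c6.
Legal moves for Black: Kg1.
Black is in check but has 1 legal move → neither.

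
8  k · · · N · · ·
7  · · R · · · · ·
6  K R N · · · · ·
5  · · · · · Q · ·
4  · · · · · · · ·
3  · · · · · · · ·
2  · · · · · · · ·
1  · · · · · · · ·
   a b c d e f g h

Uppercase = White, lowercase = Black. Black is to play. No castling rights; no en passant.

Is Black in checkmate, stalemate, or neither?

stalemate

Black to move; black king on a8.
In check: no.
King squares — a7: attacked by Ka6; b7: attacked by Ka6; b8: attacked by Rb6.
Legal moves for Black: none.
Not in check and no legal moves → stalemate.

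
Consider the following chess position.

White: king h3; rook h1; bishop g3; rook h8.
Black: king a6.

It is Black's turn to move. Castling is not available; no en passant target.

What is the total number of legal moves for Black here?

Black to move; king on a6.
In check: no.
Legal moves: Kb7, Ka7, Kb6, Kb5, Ka5.
Count: 5.

5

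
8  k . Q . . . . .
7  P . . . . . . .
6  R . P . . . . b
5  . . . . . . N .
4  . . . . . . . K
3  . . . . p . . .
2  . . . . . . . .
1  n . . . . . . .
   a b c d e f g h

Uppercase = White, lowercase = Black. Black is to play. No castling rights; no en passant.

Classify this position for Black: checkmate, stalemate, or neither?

checkmate

Black to move; black king on a8.
In check: yes, from the white queen on c8.
King squares — a7: attacked by Ra6; b7: attacked by Pc6; b8: attacked by Pa7.
Legal moves for Black: none.
In check with no legal moves → checkmate.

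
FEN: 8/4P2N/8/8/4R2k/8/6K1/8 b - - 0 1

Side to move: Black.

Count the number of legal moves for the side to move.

Black to move; king on h4.
In check: yes, from the white rook on e4.
Legal moves: Kh5.
Count: 1.

1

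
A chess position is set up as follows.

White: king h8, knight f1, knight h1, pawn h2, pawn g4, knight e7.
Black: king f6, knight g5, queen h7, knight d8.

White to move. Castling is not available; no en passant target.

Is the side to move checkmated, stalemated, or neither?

checkmate

White to move; white king on h8.
In check: yes, from the black queen on h7.
King squares — g7: attacked by Kf6; h7: attacked by Ng5; g8: attacked by Qh7.
Legal moves for White: none.
In check with no legal moves → checkmate.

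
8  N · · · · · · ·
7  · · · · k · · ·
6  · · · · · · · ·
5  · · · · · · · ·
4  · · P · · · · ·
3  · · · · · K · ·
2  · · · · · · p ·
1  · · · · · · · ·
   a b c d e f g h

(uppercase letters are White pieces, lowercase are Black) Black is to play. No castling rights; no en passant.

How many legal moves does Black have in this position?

Black to move; king on e7.
In check: no.
Legal moves: Kf8, Ke8, Kd8, Kf7, Kd7, Kf6, Ke6, Kd6, g1=Q, g1=R, g1=B, g1=N+.
Count: 12.

12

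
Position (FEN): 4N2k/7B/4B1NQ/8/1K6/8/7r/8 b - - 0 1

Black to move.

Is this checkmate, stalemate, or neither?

checkmate

Black to move; black king on h8.
In check: yes, from the white knight on g6.
King squares — g7: attacked by Qh6; h7: attacked by Qh6; g8: attacked by Be6.
Legal moves for Black: none.
In check with no legal moves → checkmate.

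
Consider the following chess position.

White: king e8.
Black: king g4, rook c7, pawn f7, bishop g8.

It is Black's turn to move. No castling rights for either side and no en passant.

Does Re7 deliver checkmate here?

no

After Re7: white king on e8; in check: yes, from the black rook on e7.
White has 3 legal replies: Kf8, Kd8, Kxe7.
In check but a legal move exists → not checkmate.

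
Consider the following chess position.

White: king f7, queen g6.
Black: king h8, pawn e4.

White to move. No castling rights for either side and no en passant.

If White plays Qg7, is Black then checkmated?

After Qg7: black king on h8; in check: yes, from the white queen on g7.
King squares — g7: attacked by Kf7; h7: attacked by Qg7; g8: attacked by Kf7.
Black has no legal moves → checkmate.

yes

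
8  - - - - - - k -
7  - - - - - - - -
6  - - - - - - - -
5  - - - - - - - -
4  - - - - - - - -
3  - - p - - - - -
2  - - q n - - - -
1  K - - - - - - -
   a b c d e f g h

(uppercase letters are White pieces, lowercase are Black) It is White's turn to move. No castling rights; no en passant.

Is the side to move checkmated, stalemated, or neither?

stalemate

White to move; white king on a1.
In check: no.
King squares — b1: attacked by Qc2; a2: attacked by Qc2; b2: attacked by Qc2.
Legal moves for White: none.
Not in check and no legal moves → stalemate.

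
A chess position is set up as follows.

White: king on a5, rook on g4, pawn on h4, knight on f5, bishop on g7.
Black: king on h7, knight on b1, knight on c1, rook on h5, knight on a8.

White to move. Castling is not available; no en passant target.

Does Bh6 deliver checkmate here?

no

After Bh6: black king on h7; in check: no.
Black is not in check, so this cannot be checkmate.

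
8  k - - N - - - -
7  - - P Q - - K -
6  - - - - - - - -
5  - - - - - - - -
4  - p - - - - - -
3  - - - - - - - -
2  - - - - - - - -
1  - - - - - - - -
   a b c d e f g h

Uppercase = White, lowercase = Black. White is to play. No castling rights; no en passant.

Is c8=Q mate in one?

yes

After c8=Q: black king on a8; in check: yes, from the white queen on c8.
King squares — a7: attacked by Qd7; b7: attacked by Qd7; b8: attacked by Qc8.
Black has no legal moves → checkmate.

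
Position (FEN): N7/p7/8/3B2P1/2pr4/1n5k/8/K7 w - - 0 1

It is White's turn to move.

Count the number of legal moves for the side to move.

White to move; king on a1.
In check: yes, from the black knight on b3.
Legal moves: Kb2, Ka2, Kb1.
Count: 3.

3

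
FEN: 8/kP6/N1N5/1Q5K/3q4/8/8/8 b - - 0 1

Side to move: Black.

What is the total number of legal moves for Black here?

Black to move; king on a7.
In check: yes, from the white knight on c6.
Legal moves: none.
Count: 0.

0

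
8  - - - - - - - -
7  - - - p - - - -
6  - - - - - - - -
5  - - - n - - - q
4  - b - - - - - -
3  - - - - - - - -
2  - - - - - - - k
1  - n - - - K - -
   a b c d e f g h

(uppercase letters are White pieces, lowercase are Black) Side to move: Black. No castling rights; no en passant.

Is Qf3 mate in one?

yes

After Qf3: white king on f1; in check: yes, from the black queen on f3.
King squares — e1: attacked by Bb4; g1: attacked by Kh2; e2: attacked by Qf3; f2: attacked by Qf3; g2: attacked by Kh2.
White has no legal moves → checkmate.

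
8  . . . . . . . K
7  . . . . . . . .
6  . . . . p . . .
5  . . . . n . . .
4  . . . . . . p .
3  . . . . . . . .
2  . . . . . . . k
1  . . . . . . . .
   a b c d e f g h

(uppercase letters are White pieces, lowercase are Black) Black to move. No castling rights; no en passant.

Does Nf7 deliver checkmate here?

no

After Nf7: white king on h8; in check: yes, from the black knight on f7.
White has 3 legal replies: Kg8, Kh7, Kg7.
In check but a legal move exists → not checkmate.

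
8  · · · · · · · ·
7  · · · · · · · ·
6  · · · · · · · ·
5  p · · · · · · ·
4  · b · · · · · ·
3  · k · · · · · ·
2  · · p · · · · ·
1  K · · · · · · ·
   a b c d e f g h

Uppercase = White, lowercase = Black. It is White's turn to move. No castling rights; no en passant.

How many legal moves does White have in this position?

White to move; king on a1.
In check: no.
Legal moves: none.
Count: 0.

0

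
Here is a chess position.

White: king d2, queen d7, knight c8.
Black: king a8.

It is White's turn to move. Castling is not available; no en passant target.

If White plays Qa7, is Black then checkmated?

After Qa7: black king on a8; in check: yes, from the white queen on a7.
King squares — a7: attacked by Nc8; b7: attacked by Qa7; b8: attacked by Qa7.
Black has no legal moves → checkmate.

yes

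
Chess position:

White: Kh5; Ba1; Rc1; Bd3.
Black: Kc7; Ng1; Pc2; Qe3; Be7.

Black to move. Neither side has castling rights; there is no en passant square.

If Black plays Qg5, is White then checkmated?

After Qg5: white king on h5; in check: yes, from the black queen on g5.
King squares — g4: attacked by Qg5; h4: attacked by Qg5; g5: attacked by Be7; g6: attacked by Qg5; h6: attacked by Qg5.
White has no legal moves → checkmate.

yes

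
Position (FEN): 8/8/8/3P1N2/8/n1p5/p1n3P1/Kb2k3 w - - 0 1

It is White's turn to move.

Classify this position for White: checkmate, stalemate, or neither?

White to move; white king on a1.
In check: yes, from the black knight on c2.
King squares — b1: attacked by Pa2; a2: attacked by Bb1; b2: attacked by Pc3.
Legal moves for White: none.
In check with no legal moves → checkmate.

checkmate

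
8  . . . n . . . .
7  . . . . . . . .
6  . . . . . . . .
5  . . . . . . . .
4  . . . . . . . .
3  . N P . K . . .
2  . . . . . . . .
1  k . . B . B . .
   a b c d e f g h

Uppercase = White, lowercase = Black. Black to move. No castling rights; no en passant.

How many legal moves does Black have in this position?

3

Black to move; king on a1.
In check: yes, from the white knight on b3.
Legal moves: Kb2, Ka2, Kb1.
Count: 3.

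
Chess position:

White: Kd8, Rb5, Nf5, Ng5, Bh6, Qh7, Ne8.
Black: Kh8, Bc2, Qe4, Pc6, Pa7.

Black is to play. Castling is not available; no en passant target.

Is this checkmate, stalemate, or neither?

Black to move; black king on h8.
In check: yes, from the white queen on h7.
King squares — g7: attacked by Nf5; h7: attacked by Ng5; g8: attacked by Qh7.
Legal moves for Black: none.
In check with no legal moves → checkmate.

checkmate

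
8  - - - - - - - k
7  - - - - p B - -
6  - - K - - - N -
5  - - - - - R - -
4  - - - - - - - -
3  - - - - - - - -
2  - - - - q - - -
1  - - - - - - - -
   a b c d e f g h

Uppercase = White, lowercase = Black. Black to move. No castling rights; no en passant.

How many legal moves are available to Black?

2

Black to move; king on h8.
In check: yes, from the white knight on g6.
Legal moves: Kh7, Kg7.
Count: 2.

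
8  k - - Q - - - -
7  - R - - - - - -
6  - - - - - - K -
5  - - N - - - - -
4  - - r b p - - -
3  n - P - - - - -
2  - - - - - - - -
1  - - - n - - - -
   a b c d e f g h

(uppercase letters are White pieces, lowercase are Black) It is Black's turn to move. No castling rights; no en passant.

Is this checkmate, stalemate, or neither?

Black to move; black king on a8.
In check: yes, from the white queen on d8.
King squares — a7: attacked by Rb7; b7: attacked by Nc5; b8: attacked by Rb7.
Legal moves for Black: none.
In check with no legal moves → checkmate.

checkmate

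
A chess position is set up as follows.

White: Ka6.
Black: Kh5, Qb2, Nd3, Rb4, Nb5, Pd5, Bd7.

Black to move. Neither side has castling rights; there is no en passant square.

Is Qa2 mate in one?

no

After Qa2: white king on a6; in check: yes, from the black queen on a2.
White has 2 legal replies: Kb7, Kb6.
In check but a legal move exists → not checkmate.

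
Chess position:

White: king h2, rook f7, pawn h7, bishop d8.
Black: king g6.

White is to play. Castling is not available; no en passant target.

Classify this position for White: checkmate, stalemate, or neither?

White to move; white king on h2.
In check: no.
Legal moves for White include: Be7, Bc7, Bf6, Bb6, Bg5, Ba5, Bh4, Rf8, Rg7+, Re7, Rd7, Rc7, Rb7, Ra7, Rf6+, Rf5, Rf4, Rf3, ... (list truncated; more exist).
White has legal moves and is not in check → neither.

neither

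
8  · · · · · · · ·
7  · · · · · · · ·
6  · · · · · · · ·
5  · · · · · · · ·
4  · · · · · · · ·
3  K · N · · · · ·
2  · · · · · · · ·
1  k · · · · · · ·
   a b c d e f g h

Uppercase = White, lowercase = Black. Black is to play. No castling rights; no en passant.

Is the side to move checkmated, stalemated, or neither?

stalemate

Black to move; black king on a1.
In check: no.
King squares — b1: attacked by Nc3; a2: attacked by Ka3; b2: attacked by Ka3.
Legal moves for Black: none.
Not in check and no legal moves → stalemate.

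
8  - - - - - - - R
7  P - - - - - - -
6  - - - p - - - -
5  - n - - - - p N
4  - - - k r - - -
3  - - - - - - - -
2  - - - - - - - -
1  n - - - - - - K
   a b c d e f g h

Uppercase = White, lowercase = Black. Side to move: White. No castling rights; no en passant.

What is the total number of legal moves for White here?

20

White to move; king on h1.
In check: no.
Legal moves: Rg8, Rf8, Re8, Rd8, Rc8, Rb8, Ra8, Rh7, Rh6, Ng7, Nf6, Nf4, Ng3, Kh2, Kg2, Kg1, a8=Q, a8=R, a8=B, a8=N.
Count: 20.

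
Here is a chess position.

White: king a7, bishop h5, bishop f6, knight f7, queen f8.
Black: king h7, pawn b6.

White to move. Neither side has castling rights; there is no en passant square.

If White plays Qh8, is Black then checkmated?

After Qh8: black king on h7; in check: yes, from the white queen on h8.
King squares — g6: attacked by Bh5; h6: attacked by Nf7; g7: attacked by Bf6; g8: attacked by Qh8; h8: attacked by Bf6.
Black has no legal moves → checkmate.

yes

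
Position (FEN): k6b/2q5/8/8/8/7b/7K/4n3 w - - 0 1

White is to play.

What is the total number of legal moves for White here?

White to move; king on h2.
In check: yes, from the black queen on c7.
Legal moves: Kxh3, Kh1, Kg1.
Count: 3.

3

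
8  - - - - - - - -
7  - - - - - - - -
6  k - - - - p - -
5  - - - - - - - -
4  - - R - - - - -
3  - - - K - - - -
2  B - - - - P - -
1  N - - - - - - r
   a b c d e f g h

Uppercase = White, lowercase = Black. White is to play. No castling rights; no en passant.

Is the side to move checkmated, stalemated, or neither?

White to move; white king on d3.
In check: no.
Legal moves for White include: Rc8, Rc7, Rc6+, Rc5, Rh4, Rg4, Rf4, Re4, Rd4, Rb4, Ra4+, Rc3, Rc2, Rc1, Ke4, Kd4, Ke3, Kc3, ... (list truncated; more exist).
White has legal moves and is not in check → neither.

neither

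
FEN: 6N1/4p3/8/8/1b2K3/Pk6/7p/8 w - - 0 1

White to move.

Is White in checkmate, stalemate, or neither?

neither

White to move; white king on e4.
In check: no.
Legal moves for White: Nxe7, Nh6, Nf6, Kf5, Ke5, Kd5, Kf4, Kd4, Kf3, Ke3, Kd3, axb4, a4.
White has 13 legal moves and is not in check → neither.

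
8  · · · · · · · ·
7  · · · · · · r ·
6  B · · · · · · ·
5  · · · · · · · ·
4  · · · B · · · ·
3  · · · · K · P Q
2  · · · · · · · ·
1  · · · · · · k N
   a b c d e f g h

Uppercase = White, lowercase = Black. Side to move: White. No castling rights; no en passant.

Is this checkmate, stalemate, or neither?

neither

White to move; white king on e3.
In check: no.
Legal moves for White include: Bc8, Bb7, Bb5, Bc4, Bd3, Be2, Bf1, Bxg7, Ba7, Bf6, Bb6, Be5, Bc5, Bc3, Bb2, Ba1, Qh8, Qc8, ... (list truncated; more exist).
White has legal moves and is not in check → neither.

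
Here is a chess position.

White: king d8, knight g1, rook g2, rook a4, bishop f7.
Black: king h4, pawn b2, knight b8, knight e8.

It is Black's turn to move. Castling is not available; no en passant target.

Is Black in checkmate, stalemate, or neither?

checkmate

Black to move; black king on h4.
In check: yes, from the white rook on a4.
King squares — g3: attacked by Rg2; h3: attacked by Ng1; g4: attacked by Rg2; g5: attacked by Rg2; h5: attacked by Bf7.
Legal moves for Black: none.
In check with no legal moves → checkmate.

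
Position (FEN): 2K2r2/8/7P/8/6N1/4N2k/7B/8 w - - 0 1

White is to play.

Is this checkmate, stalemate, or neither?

White to move; white king on c8.
In check: yes, from the black rook on f8.
King squares — b7: available; c7: available; d7: available; b8: attacked by Rf8; d8: attacked by Rf8.
Legal moves for White: Kd7, Kc7, Kb7.
White is in check but has 3 legal moves → neither.

neither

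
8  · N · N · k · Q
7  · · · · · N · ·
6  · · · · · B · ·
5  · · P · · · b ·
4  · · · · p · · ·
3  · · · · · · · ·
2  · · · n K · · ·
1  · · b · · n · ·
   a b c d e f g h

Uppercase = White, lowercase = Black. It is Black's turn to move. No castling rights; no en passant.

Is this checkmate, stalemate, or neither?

checkmate

Black to move; black king on f8.
In check: yes, from the white queen on h8.
King squares — e7: attacked by Bf6; f7: attacked by Nd8; g7: attacked by Bf6; e8: attacked by Qh8; g8: attacked by Qh8.
Legal moves for Black: none.
In check with no legal moves → checkmate.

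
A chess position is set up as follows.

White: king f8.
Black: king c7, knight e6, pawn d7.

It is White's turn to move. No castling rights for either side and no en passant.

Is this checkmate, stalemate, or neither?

White to move; white king on f8.
In check: yes, from the black knight on e6.
Legal moves for White: Kg8, Ke8, Kf7, Ke7.
White is in check but has 4 legal moves → neither.

neither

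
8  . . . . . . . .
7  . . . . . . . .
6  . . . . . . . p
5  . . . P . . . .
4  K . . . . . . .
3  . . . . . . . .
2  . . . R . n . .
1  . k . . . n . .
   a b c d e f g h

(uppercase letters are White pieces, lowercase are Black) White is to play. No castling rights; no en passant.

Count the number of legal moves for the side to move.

14

White to move; king on a4.
In check: no.
Legal moves: Kb5, Ka5, Kb4, Kb3, Ka3, Rd4, Rd3, Rxf2, Re2, Rc2, Rb2+, Ra2, Rd1+, d6.
Count: 14.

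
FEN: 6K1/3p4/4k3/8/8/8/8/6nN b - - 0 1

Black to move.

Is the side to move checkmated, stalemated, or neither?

Black to move; black king on e6.
In check: no.
Legal moves for Black: Ke7, Kf6, Kd6, Kf5, Ke5, Kd5, Nh3, Nf3, Ne2, d6, d5.
Black has 11 legal moves and is not in check → neither.

neither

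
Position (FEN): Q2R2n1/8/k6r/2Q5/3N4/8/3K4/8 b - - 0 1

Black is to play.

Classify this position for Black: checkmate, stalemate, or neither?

checkmate

Black to move; black king on a6.
In check: yes, from the white queen on a8.
King squares — a5: attacked by Qc5; b5: attacked by Nd4; b6: attacked by Qc5; a7: attacked by Qc5; b7: attacked by Qa8.
Legal moves for Black: none.
In check with no legal moves → checkmate.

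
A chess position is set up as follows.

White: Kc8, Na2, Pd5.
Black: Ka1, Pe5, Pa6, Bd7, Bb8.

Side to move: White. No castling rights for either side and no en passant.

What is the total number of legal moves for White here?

4

White to move; king on c8.
In check: yes, from the black bishop on d7.
Legal moves: Kd8, Kxb8, Kxd7, Kb7.
Count: 4.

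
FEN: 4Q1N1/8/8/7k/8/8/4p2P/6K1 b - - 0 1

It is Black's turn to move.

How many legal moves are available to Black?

3

Black to move; king on h5.
In check: yes, from the white queen on e8.
Legal moves: Kg5, Kh4, Kg4.
Count: 3.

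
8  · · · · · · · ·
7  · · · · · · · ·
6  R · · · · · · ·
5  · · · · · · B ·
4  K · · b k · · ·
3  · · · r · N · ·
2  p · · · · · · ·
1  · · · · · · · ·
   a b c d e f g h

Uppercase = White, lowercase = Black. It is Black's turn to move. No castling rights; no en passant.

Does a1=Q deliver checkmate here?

After a1=Q: white king on a4; in check: yes, from the black queen on a1.
White has 2 legal replies: Kb5, Kb4.
In check but a legal move exists → not checkmate.

no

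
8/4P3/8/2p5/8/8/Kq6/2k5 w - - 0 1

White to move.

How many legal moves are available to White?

0

White to move; king on a2.
In check: yes, from the black queen on b2.
Legal moves: none.
Count: 0.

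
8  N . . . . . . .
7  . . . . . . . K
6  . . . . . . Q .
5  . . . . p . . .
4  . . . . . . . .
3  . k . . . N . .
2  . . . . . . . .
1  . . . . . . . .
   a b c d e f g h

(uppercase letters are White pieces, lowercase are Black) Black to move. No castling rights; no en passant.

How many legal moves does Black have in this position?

Black to move; king on b3.
In check: no.
Legal moves: Kc4, Kb4, Ka4, Kc3, Ka3, Kb2, Ka2, e4.
Count: 8.

8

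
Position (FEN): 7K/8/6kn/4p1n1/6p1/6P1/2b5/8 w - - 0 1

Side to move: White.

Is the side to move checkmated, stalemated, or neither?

White to move; white king on h8.
In check: no.
King squares — g7: attacked by Kg6; h7: attacked by Ng5; g8: attacked by Nh6.
Legal moves for White: none.
Not in check and no legal moves → stalemate.

stalemate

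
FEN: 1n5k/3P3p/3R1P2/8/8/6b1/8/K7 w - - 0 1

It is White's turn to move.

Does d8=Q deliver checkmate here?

yes

After d8=Q: black king on h8; in check: yes, from the white queen on d8.
King squares — g7: attacked by Pf6; h7: own pawn; g8: attacked by Qd8.
Black has no legal moves → checkmate.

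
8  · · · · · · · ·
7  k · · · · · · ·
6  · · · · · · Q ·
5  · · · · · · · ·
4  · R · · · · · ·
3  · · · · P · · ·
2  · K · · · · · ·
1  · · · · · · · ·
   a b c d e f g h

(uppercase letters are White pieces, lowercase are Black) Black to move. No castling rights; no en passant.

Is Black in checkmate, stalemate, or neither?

Black to move; black king on a7.
In check: no.
Legal moves for Black: Ka8.
Black has 1 legal move and is not in check → neither.

neither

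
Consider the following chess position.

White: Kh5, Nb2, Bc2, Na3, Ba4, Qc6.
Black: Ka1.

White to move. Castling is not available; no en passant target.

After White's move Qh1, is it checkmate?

no

After Qh1: black king on a1; in check: yes, from the white queen on h1.
Black has 2 legal replies: Kxb2, Ka2.
In check but a legal move exists → not checkmate.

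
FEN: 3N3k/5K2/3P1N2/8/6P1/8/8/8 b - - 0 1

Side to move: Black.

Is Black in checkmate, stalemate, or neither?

stalemate

Black to move; black king on h8.
In check: no.
King squares — g7: attacked by Kf7; h7: attacked by Nf6; g8: attacked by Nf6.
Legal moves for Black: none.
Not in check and no legal moves → stalemate.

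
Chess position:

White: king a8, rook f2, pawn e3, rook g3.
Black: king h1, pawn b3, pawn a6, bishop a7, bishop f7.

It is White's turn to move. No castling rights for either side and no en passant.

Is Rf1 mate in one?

After Rf1: black king on h1; in check: yes, from the white rook on f1.
Black has 1 legal reply: Kh2.
In check but a legal move exists → not checkmate.

no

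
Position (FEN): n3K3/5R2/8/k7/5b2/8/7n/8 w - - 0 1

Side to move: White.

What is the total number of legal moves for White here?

15

White to move; king on e8.
In check: no.
Legal moves: Kf8, Kd8, Ke7, Kd7, Rf8, Rh7, Rg7, Re7, Rd7, Rc7, Rb7, Ra7+, Rf6, Rf5+, Rxf4.
Count: 15.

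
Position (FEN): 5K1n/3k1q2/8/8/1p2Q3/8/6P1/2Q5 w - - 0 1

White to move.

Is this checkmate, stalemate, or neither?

White to move; white king on f8.
In check: yes, from the black queen on f7.
King squares — e7: attacked by Kd7; f7: attacked by Nh8; g7: attacked by Qf7; e8: attacked by Kd7; g8: attacked by Qf7.
Legal moves for White: none.
In check with no legal moves → checkmate.

checkmate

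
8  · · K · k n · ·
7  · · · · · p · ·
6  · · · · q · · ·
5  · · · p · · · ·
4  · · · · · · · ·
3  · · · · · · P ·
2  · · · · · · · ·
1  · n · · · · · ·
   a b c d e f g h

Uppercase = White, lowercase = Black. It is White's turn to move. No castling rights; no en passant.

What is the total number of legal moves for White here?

3

White to move; king on c8.
In check: yes, from the black queen on e6.
Legal moves: Kb8, Kc7, Kb7.
Count: 3.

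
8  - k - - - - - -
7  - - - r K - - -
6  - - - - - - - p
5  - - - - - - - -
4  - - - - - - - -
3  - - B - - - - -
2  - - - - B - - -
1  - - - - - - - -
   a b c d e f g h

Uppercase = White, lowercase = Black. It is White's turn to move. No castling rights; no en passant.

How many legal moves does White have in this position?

5

White to move; king on e7.
In check: yes, from the black rook on d7.
Legal moves: Kf8, Ke8, Kxd7, Kf6, Ke6.
Count: 5.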